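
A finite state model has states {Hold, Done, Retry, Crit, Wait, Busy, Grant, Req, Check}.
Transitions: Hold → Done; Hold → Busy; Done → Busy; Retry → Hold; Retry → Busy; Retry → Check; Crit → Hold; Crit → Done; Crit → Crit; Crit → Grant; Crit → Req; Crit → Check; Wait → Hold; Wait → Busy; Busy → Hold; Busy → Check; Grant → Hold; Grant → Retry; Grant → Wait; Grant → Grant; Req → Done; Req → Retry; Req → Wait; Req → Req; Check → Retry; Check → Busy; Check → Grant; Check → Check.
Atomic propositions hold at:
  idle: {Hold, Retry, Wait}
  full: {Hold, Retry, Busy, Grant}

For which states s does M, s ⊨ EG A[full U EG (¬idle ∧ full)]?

{Grant}

Sat(¬idle) = {Done, Crit, Busy, Grant, Req, Check}
Sat(¬idle ∧ full) = {Busy, Grant}
EG (¬idle ∧ full): greatest fixpoint, start Z0 = {Busy, Grant}, keep only states in Sat with some successor in Z. Z1 = {Grant}; fixed.
Sat(EG (¬idle ∧ full)) = {Grant}
A[full U EG (¬idle ∧ full)]: least fixpoint, start Z0 = Sat(EG (¬idle ∧ full)) = {Grant}, add states in Sat(full) with every successor in Z. Already a fixed point.
Sat(A[full U EG (¬idle ∧ full)]) = {Grant}
EG A[full U EG (¬idle ∧ full)]: greatest fixpoint, start Z0 = {Grant}, keep only states in Sat with some successor in Z. Already a fixed point.
Sat(EG A[full U EG (¬idle ∧ full)]) = {Grant}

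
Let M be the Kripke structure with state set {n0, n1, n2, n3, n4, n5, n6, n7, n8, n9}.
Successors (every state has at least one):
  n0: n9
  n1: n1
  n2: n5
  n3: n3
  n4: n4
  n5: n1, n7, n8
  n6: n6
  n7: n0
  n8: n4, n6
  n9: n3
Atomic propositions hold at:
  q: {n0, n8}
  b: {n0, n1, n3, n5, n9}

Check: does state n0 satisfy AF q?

AF q: least fixpoint, start Z0 = {n0, n8}, add states with every successor in Z. Z1 = {n0, n7, n8}; fixed.
Sat(AF q) = {n0, n7, n8}
n0 ∈ Sat(AF q) = {n0, n7, n8}, so the formula holds at n0.

Yes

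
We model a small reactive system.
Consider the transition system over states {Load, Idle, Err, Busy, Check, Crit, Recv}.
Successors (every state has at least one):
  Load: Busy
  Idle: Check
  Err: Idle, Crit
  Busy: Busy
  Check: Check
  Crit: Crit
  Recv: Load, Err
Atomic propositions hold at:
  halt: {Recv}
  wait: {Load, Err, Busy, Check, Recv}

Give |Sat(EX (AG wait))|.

5

AG wait: greatest fixpoint, start Z0 = {Load, Err, Busy, Check, Recv}, keep only states in Sat with every successor in Z. Z1 = {Load, Busy, Check, Recv}; Z2 = {Load, Busy, Check}; fixed.
Sat(AG wait) = {Load, Busy, Check}
Sat(EX (AG wait)) = {s : some successor in {Load, Busy, Check}} = {Load, Idle, Busy, Check, Recv}
|Sat(EX (AG wait))| = |{Load, Idle, Busy, Check, Recv}| = 5.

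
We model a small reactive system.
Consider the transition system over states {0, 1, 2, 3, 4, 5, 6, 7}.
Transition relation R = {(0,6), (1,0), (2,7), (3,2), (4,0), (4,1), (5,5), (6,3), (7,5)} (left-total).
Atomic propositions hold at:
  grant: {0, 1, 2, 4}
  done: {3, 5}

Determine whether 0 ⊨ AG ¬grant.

Sat(¬grant) = {3, 5, 6, 7}
AG ¬grant: greatest fixpoint, start Z0 = {3, 5, 6, 7}, keep only states in Sat with every successor in Z. Z1 = {5, 6, 7}; Z2 = {5, 7}; fixed.
Sat(AG ¬grant) = {5, 7}
0 ∉ Sat(AG ¬grant) = {5, 7}, so the formula does not hold at 0.

No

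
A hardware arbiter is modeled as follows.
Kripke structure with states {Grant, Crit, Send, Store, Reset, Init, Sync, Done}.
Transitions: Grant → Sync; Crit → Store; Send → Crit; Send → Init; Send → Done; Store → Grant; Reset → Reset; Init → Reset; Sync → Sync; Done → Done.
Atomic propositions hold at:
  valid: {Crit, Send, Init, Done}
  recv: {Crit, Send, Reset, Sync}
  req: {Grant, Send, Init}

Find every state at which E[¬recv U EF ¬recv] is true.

Sat(¬recv) = {Grant, Store, Init, Done}
EF ¬recv: least fixpoint, start Z0 = {Grant, Store, Init, Done}, add states with some successor in Z. Z1 = {Grant, Crit, Send, Store, Init, Done}; fixed.
Sat(EF ¬recv) = {Grant, Crit, Send, Store, Init, Done}
E[¬recv U EF ¬recv]: least fixpoint, start Z0 = Sat(EF ¬recv) = {Grant, Crit, Send, Store, Init, Done}, add states in Sat(¬recv) with some successor in Z. Already a fixed point.
Sat(E[¬recv U EF ¬recv]) = {Grant, Crit, Send, Store, Init, Done}

{Grant, Crit, Send, Store, Init, Done}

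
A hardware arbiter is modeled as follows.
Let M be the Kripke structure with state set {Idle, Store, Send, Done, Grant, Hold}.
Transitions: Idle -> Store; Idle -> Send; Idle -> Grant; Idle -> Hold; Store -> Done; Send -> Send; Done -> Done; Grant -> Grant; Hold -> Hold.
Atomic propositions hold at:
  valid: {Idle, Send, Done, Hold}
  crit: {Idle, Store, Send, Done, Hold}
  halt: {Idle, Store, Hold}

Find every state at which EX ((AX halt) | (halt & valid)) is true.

Sat(AX halt) = {s : every successor in {Idle, Store, Hold}} = {Hold}
Sat(halt & valid) = {Idle, Hold}
Sat((AX halt) | (halt & valid)) = {Idle, Hold}
Sat(EX ((AX halt) | (halt & valid))) = {s : some successor in {Idle, Hold}} = {Idle, Hold}

{Idle, Hold}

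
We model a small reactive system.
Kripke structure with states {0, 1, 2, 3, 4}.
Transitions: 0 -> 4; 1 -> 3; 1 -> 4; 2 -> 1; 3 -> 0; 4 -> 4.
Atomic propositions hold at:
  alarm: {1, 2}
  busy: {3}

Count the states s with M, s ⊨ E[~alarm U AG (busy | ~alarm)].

3

Sat(~alarm) = {0, 3, 4}
Sat(busy | ~alarm) = {0, 3, 4}
AG (busy | ~alarm): greatest fixpoint, start Z0 = {0, 3, 4}, keep only states in Sat with every successor in Z. Already a fixed point.
Sat(AG (busy | ~alarm)) = {0, 3, 4}
E[~alarm U AG (busy | ~alarm)]: least fixpoint, start Z0 = Sat(AG (busy | ~alarm)) = {0, 3, 4}, add states in Sat(~alarm) with some successor in Z. Already a fixed point.
Sat(E[~alarm U AG (busy | ~alarm)]) = {0, 3, 4}
|Sat(E[~alarm U AG (busy | ~alarm)])| = |{0, 3, 4}| = 3.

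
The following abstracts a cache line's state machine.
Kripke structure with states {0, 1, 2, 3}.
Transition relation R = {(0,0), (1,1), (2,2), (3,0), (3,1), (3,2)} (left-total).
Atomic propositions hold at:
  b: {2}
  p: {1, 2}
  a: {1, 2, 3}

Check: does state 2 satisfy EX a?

Yes

Sat(EX a) = {s : some successor in {1, 2, 3}} = {1, 2, 3}
2 ∈ Sat(EX a) = {1, 2, 3}, so the formula holds at 2.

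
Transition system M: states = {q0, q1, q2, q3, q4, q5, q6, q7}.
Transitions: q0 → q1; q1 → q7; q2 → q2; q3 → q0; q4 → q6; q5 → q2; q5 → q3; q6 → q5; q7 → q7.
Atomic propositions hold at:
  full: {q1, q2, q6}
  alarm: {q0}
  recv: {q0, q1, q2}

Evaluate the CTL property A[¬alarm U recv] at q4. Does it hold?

Sat(¬alarm) = {q1, q2, q3, q4, q5, q6, q7}
A[¬alarm U recv]: least fixpoint, start Z0 = Sat(recv) = {q0, q1, q2}, add states in Sat(¬alarm) with every successor in Z. Z1 = {q0, q1, q2, q3}; Z2 = {q0, q1, q2, q3, q5}; Z3 = {q0, q1, q2, q3, q5, q6}; Z4 = {q0, q1, q2, q3, q4, q5, q6}; fixed.
Sat(A[¬alarm U recv]) = {q0, q1, q2, q3, q4, q5, q6}
q4 ∈ Sat(A[¬alarm U recv]) = {q0, q1, q2, q3, q4, q5, q6}, so the formula holds at q4.

Yes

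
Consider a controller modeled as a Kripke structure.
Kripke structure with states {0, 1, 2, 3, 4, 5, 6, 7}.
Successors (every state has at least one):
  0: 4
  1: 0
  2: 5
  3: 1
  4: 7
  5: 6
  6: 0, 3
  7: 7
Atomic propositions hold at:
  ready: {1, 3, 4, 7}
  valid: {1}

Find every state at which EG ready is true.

{4, 7}

EG ready: greatest fixpoint, start Z0 = {1, 3, 4, 7}, keep only states in Sat with some successor in Z. Z1 = {3, 4, 7}; Z2 = {4, 7}; fixed.
Sat(EG ready) = {4, 7}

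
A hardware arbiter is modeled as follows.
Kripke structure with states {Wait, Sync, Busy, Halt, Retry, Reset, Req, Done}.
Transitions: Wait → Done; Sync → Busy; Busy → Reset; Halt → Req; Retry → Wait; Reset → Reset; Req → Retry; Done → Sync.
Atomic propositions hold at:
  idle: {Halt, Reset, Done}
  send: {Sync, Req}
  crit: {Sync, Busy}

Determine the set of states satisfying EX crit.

Sat(EX crit) = {s : some successor in {Sync, Busy}} = {Sync, Done}

{Sync, Done}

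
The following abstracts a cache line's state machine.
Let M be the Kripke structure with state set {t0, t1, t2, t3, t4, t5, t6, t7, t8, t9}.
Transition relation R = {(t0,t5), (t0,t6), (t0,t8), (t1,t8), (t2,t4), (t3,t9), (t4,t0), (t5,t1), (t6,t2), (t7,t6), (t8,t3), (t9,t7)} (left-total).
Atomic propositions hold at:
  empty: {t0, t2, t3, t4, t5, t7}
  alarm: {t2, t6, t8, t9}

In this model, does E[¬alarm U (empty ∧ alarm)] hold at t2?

Sat(¬alarm) = {t0, t1, t3, t4, t5, t7}
Sat(empty ∧ alarm) = {t2}
E[¬alarm U (empty ∧ alarm)]: least fixpoint, start Z0 = Sat((empty ∧ alarm)) = {t2}, add states in Sat(¬alarm) with some successor in Z. Already a fixed point.
Sat(E[¬alarm U (empty ∧ alarm)]) = {t2}
t2 ∈ Sat(E[¬alarm U (empty ∧ alarm)]) = {t2}, so the formula holds at t2.

Yes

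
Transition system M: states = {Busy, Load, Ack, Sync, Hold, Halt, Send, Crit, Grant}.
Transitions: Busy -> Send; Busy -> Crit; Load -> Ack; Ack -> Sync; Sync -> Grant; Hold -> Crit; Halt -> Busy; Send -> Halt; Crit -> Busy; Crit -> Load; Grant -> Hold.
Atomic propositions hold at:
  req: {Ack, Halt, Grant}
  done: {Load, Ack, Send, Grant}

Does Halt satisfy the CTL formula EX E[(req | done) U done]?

Sat(req | done) = {Load, Ack, Halt, Send, Grant}
E[(req | done) U done]: least fixpoint, start Z0 = Sat(done) = {Load, Ack, Send, Grant}, add states in Sat(req | done) with some successor in Z. Already a fixed point.
Sat(E[(req | done) U done]) = {Load, Ack, Send, Grant}
Sat(EX E[(req | done) U done]) = {s : some successor in {Load, Ack, Send, Grant}} = {Busy, Load, Sync, Crit}
Halt ∉ Sat(EX E[(req | done) U done]) = {Busy, Load, Sync, Crit}, so the formula does not hold at Halt.

No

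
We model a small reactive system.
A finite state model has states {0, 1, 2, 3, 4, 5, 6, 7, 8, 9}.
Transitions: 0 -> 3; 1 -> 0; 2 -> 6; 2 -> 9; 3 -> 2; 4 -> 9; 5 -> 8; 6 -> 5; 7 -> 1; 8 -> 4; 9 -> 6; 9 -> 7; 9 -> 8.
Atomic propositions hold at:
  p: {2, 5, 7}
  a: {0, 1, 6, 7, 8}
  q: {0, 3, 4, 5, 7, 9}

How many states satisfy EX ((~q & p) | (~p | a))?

9

Sat(~q) = {1, 2, 6, 8}
Sat(~q & p) = {2}
Sat(~p) = {0, 1, 3, 4, 6, 8, 9}
Sat(~p | a) = {0, 1, 3, 4, 6, 7, 8, 9}
Sat((~q & p) | (~p | a)) = {0, 1, 2, 3, 4, 6, 7, 8, 9}
Sat(EX ((~q & p) | (~p | a))) = {s : some successor in {0, 1, 2, 3, 4, 6, 7, 8, 9}} = {0, 1, 2, 3, 4, 5, 7, 8, 9}
|Sat(EX ((~q & p) | (~p | a)))| = |{0, 1, 2, 3, 4, 5, 7, 8, 9}| = 9.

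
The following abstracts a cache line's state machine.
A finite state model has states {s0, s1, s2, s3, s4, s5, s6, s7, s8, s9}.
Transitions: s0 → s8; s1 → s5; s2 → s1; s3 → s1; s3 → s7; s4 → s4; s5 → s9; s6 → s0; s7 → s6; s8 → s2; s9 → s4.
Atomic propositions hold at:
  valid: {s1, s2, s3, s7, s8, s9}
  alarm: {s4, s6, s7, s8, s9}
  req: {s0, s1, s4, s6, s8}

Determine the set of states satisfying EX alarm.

{s0, s3, s4, s5, s7, s9}

Sat(EX alarm) = {s : some successor in {s4, s6, s7, s8, s9}} = {s0, s3, s4, s5, s7, s9}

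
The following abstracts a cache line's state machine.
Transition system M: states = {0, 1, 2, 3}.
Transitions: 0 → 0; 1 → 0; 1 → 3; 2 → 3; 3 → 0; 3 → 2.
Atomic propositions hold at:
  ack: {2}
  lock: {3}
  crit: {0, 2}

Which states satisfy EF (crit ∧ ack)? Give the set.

{1, 2, 3}

Sat(crit ∧ ack) = {2}
EF (crit ∧ ack): least fixpoint, start Z0 = {2}, add states with some successor in Z. Z1 = {2, 3}; Z2 = {1, 2, 3}; fixed.
Sat(EF (crit ∧ ack)) = {1, 2, 3}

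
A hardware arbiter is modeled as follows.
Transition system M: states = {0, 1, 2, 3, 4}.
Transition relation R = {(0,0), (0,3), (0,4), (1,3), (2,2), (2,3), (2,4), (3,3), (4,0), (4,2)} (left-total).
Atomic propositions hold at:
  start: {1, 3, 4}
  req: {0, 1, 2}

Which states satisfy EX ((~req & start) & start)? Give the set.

Sat(~req) = {3, 4}
Sat(~req & start) = {3, 4}
Sat((~req & start) & start) = {3, 4}
Sat(EX ((~req & start) & start)) = {s : some successor in {3, 4}} = {0, 1, 2, 3}

{0, 1, 2, 3}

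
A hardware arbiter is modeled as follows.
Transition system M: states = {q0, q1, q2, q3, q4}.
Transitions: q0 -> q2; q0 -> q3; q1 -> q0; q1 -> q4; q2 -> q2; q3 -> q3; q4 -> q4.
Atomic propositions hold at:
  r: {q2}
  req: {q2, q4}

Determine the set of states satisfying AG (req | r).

Sat(req | r) = {q2, q4}
AG (req | r): greatest fixpoint, start Z0 = {q2, q4}, keep only states in Sat with every successor in Z. Already a fixed point.
Sat(AG (req | r)) = {q2, q4}

{q2, q4}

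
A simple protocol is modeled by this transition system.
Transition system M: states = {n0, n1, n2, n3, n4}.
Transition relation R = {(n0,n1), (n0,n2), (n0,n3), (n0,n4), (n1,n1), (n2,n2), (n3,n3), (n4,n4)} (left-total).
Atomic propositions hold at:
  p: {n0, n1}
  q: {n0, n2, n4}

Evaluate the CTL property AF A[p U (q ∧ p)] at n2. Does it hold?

Sat(q ∧ p) = {n0}
A[p U (q ∧ p)]: least fixpoint, start Z0 = Sat((q ∧ p)) = {n0}, add states in Sat(p) with every successor in Z. Already a fixed point.
Sat(A[p U (q ∧ p)]) = {n0}
AF A[p U (q ∧ p)]: least fixpoint, start Z0 = {n0}, add states with every successor in Z. Already a fixed point.
Sat(AF A[p U (q ∧ p)]) = {n0}
n2 ∉ Sat(AF A[p U (q ∧ p)]) = {n0}, so the formula does not hold at n2.

No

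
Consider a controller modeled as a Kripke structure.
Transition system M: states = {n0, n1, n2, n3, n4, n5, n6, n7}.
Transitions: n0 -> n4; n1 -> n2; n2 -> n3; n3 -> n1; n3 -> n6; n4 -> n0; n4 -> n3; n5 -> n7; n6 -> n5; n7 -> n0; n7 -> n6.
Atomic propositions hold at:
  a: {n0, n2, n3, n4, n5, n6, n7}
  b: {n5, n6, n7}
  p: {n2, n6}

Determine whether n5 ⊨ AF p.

AF p: least fixpoint, start Z0 = {n2, n6}, add states with every successor in Z. Z1 = {n1, n2, n6}; Z2 = {n1, n2, n3, n6}; fixed.
Sat(AF p) = {n1, n2, n3, n6}
n5 ∉ Sat(AF p) = {n1, n2, n3, n6}, so the formula does not hold at n5.

No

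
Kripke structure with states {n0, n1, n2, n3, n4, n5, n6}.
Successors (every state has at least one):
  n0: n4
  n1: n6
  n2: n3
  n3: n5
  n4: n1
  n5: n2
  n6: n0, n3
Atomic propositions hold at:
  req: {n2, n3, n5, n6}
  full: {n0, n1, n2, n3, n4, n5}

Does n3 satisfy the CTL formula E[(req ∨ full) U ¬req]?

Sat(req ∨ full) = {n0, n1, n2, n3, n4, n5, n6}
Sat(¬req) = {n0, n1, n4}
E[(req ∨ full) U ¬req]: least fixpoint, start Z0 = Sat(¬req) = {n0, n1, n4}, add states in Sat(req ∨ full) with some successor in Z. Z1 = {n0, n1, n4, n6}; fixed.
Sat(E[(req ∨ full) U ¬req]) = {n0, n1, n4, n6}
n3 ∉ Sat(E[(req ∨ full) U ¬req]) = {n0, n1, n4, n6}, so the formula does not hold at n3.

No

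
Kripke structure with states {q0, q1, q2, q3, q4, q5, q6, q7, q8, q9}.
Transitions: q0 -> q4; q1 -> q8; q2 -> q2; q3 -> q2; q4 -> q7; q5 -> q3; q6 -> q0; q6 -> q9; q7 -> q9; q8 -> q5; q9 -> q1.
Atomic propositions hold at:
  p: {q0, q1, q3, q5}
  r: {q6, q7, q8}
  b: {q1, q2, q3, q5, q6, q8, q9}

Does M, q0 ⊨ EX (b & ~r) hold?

No

Sat(~r) = {q0, q1, q2, q3, q4, q5, q9}
Sat(b & ~r) = {q1, q2, q3, q5, q9}
Sat(EX (b & ~r)) = {s : some successor in {q1, q2, q3, q5, q9}} = {q2, q3, q5, q6, q7, q8, q9}
q0 ∉ Sat(EX (b & ~r)) = {q2, q3, q5, q6, q7, q8, q9}, so the formula does not hold at q0.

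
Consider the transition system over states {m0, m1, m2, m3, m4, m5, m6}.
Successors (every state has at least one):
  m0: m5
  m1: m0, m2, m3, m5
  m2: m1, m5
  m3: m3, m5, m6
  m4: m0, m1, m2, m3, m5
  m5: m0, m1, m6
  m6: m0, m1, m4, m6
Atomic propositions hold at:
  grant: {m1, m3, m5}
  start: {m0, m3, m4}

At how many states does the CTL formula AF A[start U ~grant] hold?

Sat(~grant) = {m0, m2, m4, m6}
A[start U ~grant]: least fixpoint, start Z0 = Sat(~grant) = {m0, m2, m4, m6}, add states in Sat(start) with every successor in Z. Already a fixed point.
Sat(A[start U ~grant]) = {m0, m2, m4, m6}
AF A[start U ~grant]: least fixpoint, start Z0 = {m0, m2, m4, m6}, add states with every successor in Z. Already a fixed point.
Sat(AF A[start U ~grant]) = {m0, m2, m4, m6}
|Sat(AF A[start U ~grant])| = |{m0, m2, m4, m6}| = 4.

4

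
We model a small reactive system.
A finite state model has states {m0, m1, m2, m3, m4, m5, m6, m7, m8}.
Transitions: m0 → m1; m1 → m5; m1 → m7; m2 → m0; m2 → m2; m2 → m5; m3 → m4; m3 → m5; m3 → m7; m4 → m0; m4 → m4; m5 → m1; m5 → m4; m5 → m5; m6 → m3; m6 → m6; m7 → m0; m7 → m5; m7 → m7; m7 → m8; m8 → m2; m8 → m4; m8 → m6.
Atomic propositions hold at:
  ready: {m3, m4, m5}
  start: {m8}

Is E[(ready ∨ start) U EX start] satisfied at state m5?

Sat(ready ∨ start) = {m3, m4, m5, m8}
Sat(EX start) = {s : some successor in {m8}} = {m7}
E[(ready ∨ start) U EX start]: least fixpoint, start Z0 = Sat(EX start) = {m7}, add states in Sat(ready ∨ start) with some successor in Z. Z1 = {m3, m7}; fixed.
Sat(E[(ready ∨ start) U EX start]) = {m3, m7}
m5 ∉ Sat(E[(ready ∨ start) U EX start]) = {m3, m7}, so the formula does not hold at m5.

No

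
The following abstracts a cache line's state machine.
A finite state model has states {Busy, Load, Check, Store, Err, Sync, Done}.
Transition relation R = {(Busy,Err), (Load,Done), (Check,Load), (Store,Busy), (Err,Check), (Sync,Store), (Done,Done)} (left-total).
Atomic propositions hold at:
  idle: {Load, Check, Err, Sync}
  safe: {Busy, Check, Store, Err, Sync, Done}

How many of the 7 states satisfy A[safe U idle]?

A[safe U idle]: least fixpoint, start Z0 = Sat(idle) = {Load, Check, Err, Sync}, add states in Sat(safe) with every successor in Z. Z1 = {Busy, Load, Check, Err, Sync}; Z2 = {Busy, Load, Check, Store, Err, Sync}; fixed.
Sat(A[safe U idle]) = {Busy, Load, Check, Store, Err, Sync}
|Sat(A[safe U idle])| = |{Busy, Load, Check, Store, Err, Sync}| = 6.

6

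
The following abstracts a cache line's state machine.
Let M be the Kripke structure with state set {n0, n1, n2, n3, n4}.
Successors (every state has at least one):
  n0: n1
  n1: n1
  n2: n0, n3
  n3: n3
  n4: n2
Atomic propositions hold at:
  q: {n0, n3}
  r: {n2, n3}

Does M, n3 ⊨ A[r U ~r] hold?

No

Sat(~r) = {n0, n1, n4}
A[r U ~r]: least fixpoint, start Z0 = Sat(~r) = {n0, n1, n4}, add states in Sat(r) with every successor in Z. Already a fixed point.
Sat(A[r U ~r]) = {n0, n1, n4}
n3 ∉ Sat(A[r U ~r]) = {n0, n1, n4}, so the formula does not hold at n3.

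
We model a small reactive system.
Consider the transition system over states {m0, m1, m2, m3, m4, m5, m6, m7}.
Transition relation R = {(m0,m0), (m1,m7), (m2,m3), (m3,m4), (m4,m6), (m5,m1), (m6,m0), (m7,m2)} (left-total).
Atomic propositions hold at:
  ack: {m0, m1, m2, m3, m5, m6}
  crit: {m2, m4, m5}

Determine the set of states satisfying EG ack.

EG ack: greatest fixpoint, start Z0 = {m0, m1, m2, m3, m5, m6}, keep only states in Sat with some successor in Z. Z1 = {m0, m2, m5, m6}; Z2 = {m0, m6}; fixed.
Sat(EG ack) = {m0, m6}

{m0, m6}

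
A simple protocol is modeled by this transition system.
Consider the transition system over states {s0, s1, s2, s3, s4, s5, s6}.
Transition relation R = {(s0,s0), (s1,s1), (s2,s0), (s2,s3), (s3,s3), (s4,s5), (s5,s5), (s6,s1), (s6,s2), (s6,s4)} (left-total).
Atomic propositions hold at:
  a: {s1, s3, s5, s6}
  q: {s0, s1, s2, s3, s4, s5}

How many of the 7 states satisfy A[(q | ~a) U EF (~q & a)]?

1

Sat(~a) = {s0, s2, s4}
Sat(q | ~a) = {s0, s1, s2, s3, s4, s5}
Sat(~q) = {s6}
Sat(~q & a) = {s6}
EF (~q & a): least fixpoint, start Z0 = {s6}, add states with some successor in Z. Already a fixed point.
Sat(EF (~q & a)) = {s6}
A[(q | ~a) U EF (~q & a)]: least fixpoint, start Z0 = Sat(EF (~q & a)) = {s6}, add states in Sat(q | ~a) with every successor in Z. Already a fixed point.
Sat(A[(q | ~a) U EF (~q & a)]) = {s6}
|Sat(A[(q | ~a) U EF (~q & a)])| = |{s6}| = 1.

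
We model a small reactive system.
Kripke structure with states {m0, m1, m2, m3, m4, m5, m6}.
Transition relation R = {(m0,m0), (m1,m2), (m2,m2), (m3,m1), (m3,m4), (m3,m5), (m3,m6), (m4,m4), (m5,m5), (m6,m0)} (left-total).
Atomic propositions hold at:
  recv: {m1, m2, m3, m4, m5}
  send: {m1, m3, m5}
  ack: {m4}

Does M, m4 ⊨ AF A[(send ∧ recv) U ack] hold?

Sat(send ∧ recv) = {m1, m3, m5}
A[(send ∧ recv) U ack]: least fixpoint, start Z0 = Sat(ack) = {m4}, add states in Sat(send ∧ recv) with every successor in Z. Already a fixed point.
Sat(A[(send ∧ recv) U ack]) = {m4}
AF A[(send ∧ recv) U ack]: least fixpoint, start Z0 = {m4}, add states with every successor in Z. Already a fixed point.
Sat(AF A[(send ∧ recv) U ack]) = {m4}
m4 ∈ Sat(AF A[(send ∧ recv) U ack]) = {m4}, so the formula holds at m4.

Yes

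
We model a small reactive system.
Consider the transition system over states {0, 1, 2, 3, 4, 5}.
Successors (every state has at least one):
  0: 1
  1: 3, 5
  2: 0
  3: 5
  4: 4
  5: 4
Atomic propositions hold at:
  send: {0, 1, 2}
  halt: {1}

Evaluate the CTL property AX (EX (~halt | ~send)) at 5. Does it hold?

Yes

Sat(~halt) = {0, 2, 3, 4, 5}
Sat(~send) = {3, 4, 5}
Sat(~halt | ~send) = {0, 2, 3, 4, 5}
Sat(EX (~halt | ~send)) = {s : some successor in {0, 2, 3, 4, 5}} = {1, 2, 3, 4, 5}
Sat(AX (EX (~halt | ~send))) = {s : every successor in {1, 2, 3, 4, 5}} = {0, 1, 3, 4, 5}
5 ∈ Sat(AX (EX (~halt | ~send))) = {0, 1, 3, 4, 5}, so the formula holds at 5.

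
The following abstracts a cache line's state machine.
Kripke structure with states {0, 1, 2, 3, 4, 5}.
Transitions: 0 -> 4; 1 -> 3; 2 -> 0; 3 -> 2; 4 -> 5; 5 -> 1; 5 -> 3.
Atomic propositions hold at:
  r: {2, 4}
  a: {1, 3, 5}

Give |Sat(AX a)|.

3

Sat(AX a) = {s : every successor in {1, 3, 5}} = {1, 4, 5}
|Sat(AX a)| = |{1, 4, 5}| = 3.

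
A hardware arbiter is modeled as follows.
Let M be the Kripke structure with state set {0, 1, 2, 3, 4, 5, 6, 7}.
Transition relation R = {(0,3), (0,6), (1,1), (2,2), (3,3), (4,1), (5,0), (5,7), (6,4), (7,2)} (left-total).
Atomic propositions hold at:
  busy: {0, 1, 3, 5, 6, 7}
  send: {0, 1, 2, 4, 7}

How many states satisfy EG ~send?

1

Sat(~send) = {3, 5, 6}
EG ~send: greatest fixpoint, start Z0 = {3, 5, 6}, keep only states in Sat with some successor in Z. Z1 = {3}; fixed.
Sat(EG ~send) = {3}
|Sat(EG ~send)| = |{3}| = 1.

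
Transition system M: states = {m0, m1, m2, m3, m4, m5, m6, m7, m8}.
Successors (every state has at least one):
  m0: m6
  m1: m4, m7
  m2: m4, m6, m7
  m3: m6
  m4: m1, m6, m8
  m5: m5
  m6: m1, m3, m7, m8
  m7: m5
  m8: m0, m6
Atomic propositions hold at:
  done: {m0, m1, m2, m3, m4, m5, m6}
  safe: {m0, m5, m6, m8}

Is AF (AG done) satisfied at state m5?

AG done: greatest fixpoint, start Z0 = {m0, m1, m2, m3, m4, m5, m6}, keep only states in Sat with every successor in Z. Z1 = {m0, m3, m5}; Z2 = {m5}; fixed.
Sat(AG done) = {m5}
AF (AG done): least fixpoint, start Z0 = {m5}, add states with every successor in Z. Z1 = {m5, m7}; fixed.
Sat(AF (AG done)) = {m5, m7}
m5 ∈ Sat(AF (AG done)) = {m5, m7}, so the formula holds at m5.

Yes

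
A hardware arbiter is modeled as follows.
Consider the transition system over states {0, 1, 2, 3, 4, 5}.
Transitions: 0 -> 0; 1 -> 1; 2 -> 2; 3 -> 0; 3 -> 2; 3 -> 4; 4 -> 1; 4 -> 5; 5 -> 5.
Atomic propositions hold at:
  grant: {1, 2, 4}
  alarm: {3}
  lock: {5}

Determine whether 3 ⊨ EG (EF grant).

EF grant: least fixpoint, start Z0 = {1, 2, 4}, add states with some successor in Z. Z1 = {1, 2, 3, 4}; fixed.
Sat(EF grant) = {1, 2, 3, 4}
EG (EF grant): greatest fixpoint, start Z0 = {1, 2, 3, 4}, keep only states in Sat with some successor in Z. Already a fixed point.
Sat(EG (EF grant)) = {1, 2, 3, 4}
3 ∈ Sat(EG (EF grant)) = {1, 2, 3, 4}, so the formula holds at 3.

Yes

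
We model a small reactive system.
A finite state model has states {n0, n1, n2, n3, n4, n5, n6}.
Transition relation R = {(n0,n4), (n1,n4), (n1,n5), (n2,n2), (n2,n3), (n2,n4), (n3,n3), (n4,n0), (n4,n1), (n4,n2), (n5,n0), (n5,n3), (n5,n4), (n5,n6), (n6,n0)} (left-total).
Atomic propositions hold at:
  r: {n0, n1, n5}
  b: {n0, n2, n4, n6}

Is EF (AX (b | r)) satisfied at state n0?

Sat(b | r) = {n0, n1, n2, n4, n5, n6}
Sat(AX (b | r)) = {s : every successor in {n0, n1, n2, n4, n5, n6}} = {n0, n1, n4, n6}
EF (AX (b | r)): least fixpoint, start Z0 = {n0, n1, n4, n6}, add states with some successor in Z. Z1 = {n0, n1, n2, n4, n5, n6}; fixed.
Sat(EF (AX (b | r))) = {n0, n1, n2, n4, n5, n6}
n0 ∈ Sat(EF (AX (b | r))) = {n0, n1, n2, n4, n5, n6}, so the formula holds at n0.

Yes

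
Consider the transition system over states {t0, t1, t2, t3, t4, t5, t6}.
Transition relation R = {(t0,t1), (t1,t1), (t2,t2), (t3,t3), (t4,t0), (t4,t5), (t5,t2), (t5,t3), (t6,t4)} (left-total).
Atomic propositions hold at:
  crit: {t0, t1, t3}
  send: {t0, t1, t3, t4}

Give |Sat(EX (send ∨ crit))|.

6

Sat(send ∨ crit) = {t0, t1, t3, t4}
Sat(EX (send ∨ crit)) = {s : some successor in {t0, t1, t3, t4}} = {t0, t1, t3, t4, t5, t6}
|Sat(EX (send ∨ crit))| = |{t0, t1, t3, t4, t5, t6}| = 6.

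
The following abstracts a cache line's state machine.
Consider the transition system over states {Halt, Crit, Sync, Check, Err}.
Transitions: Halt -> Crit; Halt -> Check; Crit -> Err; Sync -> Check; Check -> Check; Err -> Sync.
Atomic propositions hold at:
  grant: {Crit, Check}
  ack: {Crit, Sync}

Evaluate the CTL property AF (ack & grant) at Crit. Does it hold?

Yes

Sat(ack & grant) = {Crit}
AF (ack & grant): least fixpoint, start Z0 = {Crit}, add states with every successor in Z. Already a fixed point.
Sat(AF (ack & grant)) = {Crit}
Crit ∈ Sat(AF (ack & grant)) = {Crit}, so the formula holds at Crit.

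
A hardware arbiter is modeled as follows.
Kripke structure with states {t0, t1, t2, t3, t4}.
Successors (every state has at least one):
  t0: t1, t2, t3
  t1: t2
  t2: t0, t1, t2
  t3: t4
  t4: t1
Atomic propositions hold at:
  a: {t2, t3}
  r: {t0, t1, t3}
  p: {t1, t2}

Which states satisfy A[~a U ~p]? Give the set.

{t0, t3, t4}

Sat(~a) = {t0, t1, t4}
Sat(~p) = {t0, t3, t4}
A[~a U ~p]: least fixpoint, start Z0 = Sat(~p) = {t0, t3, t4}, add states in Sat(~a) with every successor in Z. Already a fixed point.
Sat(A[~a U ~p]) = {t0, t3, t4}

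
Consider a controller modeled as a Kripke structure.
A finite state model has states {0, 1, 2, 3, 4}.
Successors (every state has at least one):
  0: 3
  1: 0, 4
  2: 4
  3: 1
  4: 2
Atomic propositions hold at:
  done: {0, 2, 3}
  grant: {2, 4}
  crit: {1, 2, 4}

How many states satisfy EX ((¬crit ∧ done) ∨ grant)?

Sat(¬crit) = {0, 3}
Sat(¬crit ∧ done) = {0, 3}
Sat((¬crit ∧ done) ∨ grant) = {0, 2, 3, 4}
Sat(EX ((¬crit ∧ done) ∨ grant)) = {s : some successor in {0, 2, 3, 4}} = {0, 1, 2, 4}
|Sat(EX ((¬crit ∧ done) ∨ grant))| = |{0, 1, 2, 4}| = 4.

4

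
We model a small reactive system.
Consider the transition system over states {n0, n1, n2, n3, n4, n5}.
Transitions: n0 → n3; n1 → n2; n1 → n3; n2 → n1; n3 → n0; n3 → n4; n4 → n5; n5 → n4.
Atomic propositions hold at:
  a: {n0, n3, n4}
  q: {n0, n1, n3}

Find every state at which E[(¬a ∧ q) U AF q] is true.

Sat(¬a) = {n1, n2, n5}
Sat(¬a ∧ q) = {n1}
AF q: least fixpoint, start Z0 = {n0, n1, n3}, add states with every successor in Z. Z1 = {n0, n1, n2, n3}; fixed.
Sat(AF q) = {n0, n1, n2, n3}
E[(¬a ∧ q) U AF q]: least fixpoint, start Z0 = Sat(AF q) = {n0, n1, n2, n3}, add states in Sat(¬a ∧ q) with some successor in Z. Already a fixed point.
Sat(E[(¬a ∧ q) U AF q]) = {n0, n1, n2, n3}

{n0, n1, n2, n3}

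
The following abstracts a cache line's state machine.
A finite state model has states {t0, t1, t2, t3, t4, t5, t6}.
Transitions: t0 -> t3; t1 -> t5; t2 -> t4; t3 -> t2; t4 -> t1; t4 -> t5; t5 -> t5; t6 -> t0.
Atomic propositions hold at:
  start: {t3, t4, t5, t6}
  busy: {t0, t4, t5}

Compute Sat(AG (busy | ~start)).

{t1, t2, t4, t5}

Sat(~start) = {t0, t1, t2}
Sat(busy | ~start) = {t0, t1, t2, t4, t5}
AG (busy | ~start): greatest fixpoint, start Z0 = {t0, t1, t2, t4, t5}, keep only states in Sat with every successor in Z. Z1 = {t1, t2, t4, t5}; fixed.
Sat(AG (busy | ~start)) = {t1, t2, t4, t5}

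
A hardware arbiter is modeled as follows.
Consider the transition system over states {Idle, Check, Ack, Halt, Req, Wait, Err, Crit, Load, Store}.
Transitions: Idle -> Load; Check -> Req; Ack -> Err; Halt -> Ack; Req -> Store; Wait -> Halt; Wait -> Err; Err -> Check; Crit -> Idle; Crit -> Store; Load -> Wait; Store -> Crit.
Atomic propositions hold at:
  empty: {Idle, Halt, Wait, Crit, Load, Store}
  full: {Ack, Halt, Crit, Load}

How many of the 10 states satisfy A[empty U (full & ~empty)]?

Sat(~empty) = {Check, Ack, Req, Err}
Sat(full & ~empty) = {Ack}
A[empty U (full & ~empty)]: least fixpoint, start Z0 = Sat((full & ~empty)) = {Ack}, add states in Sat(empty) with every successor in Z. Z1 = {Ack, Halt}; fixed.
Sat(A[empty U (full & ~empty)]) = {Ack, Halt}
|Sat(A[empty U (full & ~empty)])| = |{Ack, Halt}| = 2.

2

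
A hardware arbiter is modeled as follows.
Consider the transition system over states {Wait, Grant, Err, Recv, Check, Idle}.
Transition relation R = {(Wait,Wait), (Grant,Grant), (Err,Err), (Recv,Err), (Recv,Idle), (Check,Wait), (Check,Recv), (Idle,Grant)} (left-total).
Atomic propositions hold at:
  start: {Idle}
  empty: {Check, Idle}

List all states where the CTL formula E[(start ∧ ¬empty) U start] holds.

{Idle}

Sat(¬empty) = {Wait, Grant, Err, Recv}
Sat(start ∧ ¬empty) = ∅
E[(start ∧ ¬empty) U start]: least fixpoint, start Z0 = Sat(start) = {Idle}, add states in Sat(start ∧ ¬empty) with some successor in Z. Already a fixed point.
Sat(E[(start ∧ ¬empty) U start]) = {Idle}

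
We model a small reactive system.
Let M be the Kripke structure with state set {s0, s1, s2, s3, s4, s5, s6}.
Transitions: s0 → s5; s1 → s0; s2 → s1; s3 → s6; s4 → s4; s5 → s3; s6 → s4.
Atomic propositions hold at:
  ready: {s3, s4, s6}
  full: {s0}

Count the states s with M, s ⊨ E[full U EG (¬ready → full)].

3

Sat(¬ready) = {s0, s1, s2, s5}
Sat(¬ready → full) = {s0, s3, s4, s6}
EG (¬ready → full): greatest fixpoint, start Z0 = {s0, s3, s4, s6}, keep only states in Sat with some successor in Z. Z1 = {s3, s4, s6}; fixed.
Sat(EG (¬ready → full)) = {s3, s4, s6}
E[full U EG (¬ready → full)]: least fixpoint, start Z0 = Sat(EG (¬ready → full)) = {s3, s4, s6}, add states in Sat(full) with some successor in Z. Already a fixed point.
Sat(E[full U EG (¬ready → full)]) = {s3, s4, s6}
|Sat(E[full U EG (¬ready → full)])| = |{s3, s4, s6}| = 3.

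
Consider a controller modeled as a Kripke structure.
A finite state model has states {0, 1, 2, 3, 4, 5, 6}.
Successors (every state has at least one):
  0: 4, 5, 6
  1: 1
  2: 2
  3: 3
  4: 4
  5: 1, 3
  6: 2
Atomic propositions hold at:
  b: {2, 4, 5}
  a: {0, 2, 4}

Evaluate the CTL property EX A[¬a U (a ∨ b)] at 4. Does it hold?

Yes

Sat(¬a) = {1, 3, 5, 6}
Sat(a ∨ b) = {0, 2, 4, 5}
A[¬a U (a ∨ b)]: least fixpoint, start Z0 = Sat((a ∨ b)) = {0, 2, 4, 5}, add states in Sat(¬a) with every successor in Z. Z1 = {0, 2, 4, 5, 6}; fixed.
Sat(A[¬a U (a ∨ b)]) = {0, 2, 4, 5, 6}
Sat(EX A[¬a U (a ∨ b)]) = {s : some successor in {0, 2, 4, 5, 6}} = {0, 2, 4, 6}
4 ∈ Sat(EX A[¬a U (a ∨ b)]) = {0, 2, 4, 6}, so the formula holds at 4.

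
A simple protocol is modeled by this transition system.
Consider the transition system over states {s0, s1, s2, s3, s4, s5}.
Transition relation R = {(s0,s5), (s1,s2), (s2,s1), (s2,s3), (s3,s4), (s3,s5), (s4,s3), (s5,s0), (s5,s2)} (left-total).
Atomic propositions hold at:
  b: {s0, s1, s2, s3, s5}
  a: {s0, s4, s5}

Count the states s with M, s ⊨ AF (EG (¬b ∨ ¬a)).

Sat(¬b) = {s4}
Sat(¬a) = {s1, s2, s3}
Sat(¬b ∨ ¬a) = {s1, s2, s3, s4}
EG (¬b ∨ ¬a): greatest fixpoint, start Z0 = {s1, s2, s3, s4}, keep only states in Sat with some successor in Z. Already a fixed point.
Sat(EG (¬b ∨ ¬a)) = {s1, s2, s3, s4}
AF (EG (¬b ∨ ¬a)): least fixpoint, start Z0 = {s1, s2, s3, s4}, add states with every successor in Z. Already a fixed point.
Sat(AF (EG (¬b ∨ ¬a))) = {s1, s2, s3, s4}
|Sat(AF (EG (¬b ∨ ¬a)))| = |{s1, s2, s3, s4}| = 4.

4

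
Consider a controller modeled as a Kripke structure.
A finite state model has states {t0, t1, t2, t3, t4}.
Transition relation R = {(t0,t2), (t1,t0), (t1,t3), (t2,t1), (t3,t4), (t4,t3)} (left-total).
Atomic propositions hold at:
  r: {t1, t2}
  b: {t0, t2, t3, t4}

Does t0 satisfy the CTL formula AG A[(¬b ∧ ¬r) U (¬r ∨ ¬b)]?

No

Sat(¬b) = {t1}
Sat(¬r) = {t0, t3, t4}
Sat(¬b ∧ ¬r) = ∅
Sat(¬r ∨ ¬b) = {t0, t1, t3, t4}
A[(¬b ∧ ¬r) U (¬r ∨ ¬b)]: least fixpoint, start Z0 = Sat((¬r ∨ ¬b)) = {t0, t1, t3, t4}, add states in Sat(¬b ∧ ¬r) with every successor in Z. Already a fixed point.
Sat(A[(¬b ∧ ¬r) U (¬r ∨ ¬b)]) = {t0, t1, t3, t4}
AG A[(¬b ∧ ¬r) U (¬r ∨ ¬b)]: greatest fixpoint, start Z0 = {t0, t1, t3, t4}, keep only states in Sat with every successor in Z. Z1 = {t1, t3, t4}; Z2 = {t3, t4}; fixed.
Sat(AG A[(¬b ∧ ¬r) U (¬r ∨ ¬b)]) = {t3, t4}
t0 ∉ Sat(AG A[(¬b ∧ ¬r) U (¬r ∨ ¬b)]) = {t3, t4}, so the formula does not hold at t0.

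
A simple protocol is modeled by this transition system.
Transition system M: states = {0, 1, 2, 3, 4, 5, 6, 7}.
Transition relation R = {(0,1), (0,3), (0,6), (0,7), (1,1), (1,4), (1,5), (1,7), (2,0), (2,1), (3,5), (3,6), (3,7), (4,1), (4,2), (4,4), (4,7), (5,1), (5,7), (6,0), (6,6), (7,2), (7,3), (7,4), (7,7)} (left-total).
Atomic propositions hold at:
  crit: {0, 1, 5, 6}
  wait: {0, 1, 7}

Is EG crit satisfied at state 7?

EG crit: greatest fixpoint, start Z0 = {0, 1, 5, 6}, keep only states in Sat with some successor in Z. Already a fixed point.
Sat(EG crit) = {0, 1, 5, 6}
7 ∉ Sat(EG crit) = {0, 1, 5, 6}, so the formula does not hold at 7.

No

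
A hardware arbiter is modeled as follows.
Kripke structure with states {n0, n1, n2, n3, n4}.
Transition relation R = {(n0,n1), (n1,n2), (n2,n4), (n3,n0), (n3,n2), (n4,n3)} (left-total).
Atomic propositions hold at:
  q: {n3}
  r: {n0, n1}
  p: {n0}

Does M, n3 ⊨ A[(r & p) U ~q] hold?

Sat(r & p) = {n0}
Sat(~q) = {n0, n1, n2, n4}
A[(r & p) U ~q]: least fixpoint, start Z0 = Sat(~q) = {n0, n1, n2, n4}, add states in Sat(r & p) with every successor in Z. Already a fixed point.
Sat(A[(r & p) U ~q]) = {n0, n1, n2, n4}
n3 ∉ Sat(A[(r & p) U ~q]) = {n0, n1, n2, n4}, so the formula does not hold at n3.

No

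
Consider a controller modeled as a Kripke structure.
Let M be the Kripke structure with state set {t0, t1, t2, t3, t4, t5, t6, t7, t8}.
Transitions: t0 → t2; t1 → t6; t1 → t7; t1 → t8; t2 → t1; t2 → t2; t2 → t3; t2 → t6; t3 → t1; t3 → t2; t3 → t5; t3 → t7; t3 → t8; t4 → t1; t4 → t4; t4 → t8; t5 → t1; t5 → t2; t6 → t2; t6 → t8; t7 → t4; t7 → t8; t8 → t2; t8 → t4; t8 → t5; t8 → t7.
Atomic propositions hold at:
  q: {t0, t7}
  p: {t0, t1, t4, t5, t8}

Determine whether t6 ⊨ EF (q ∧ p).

No

Sat(q ∧ p) = {t0}
EF (q ∧ p): least fixpoint, start Z0 = {t0}, add states with some successor in Z. Already a fixed point.
Sat(EF (q ∧ p)) = {t0}
t6 ∉ Sat(EF (q ∧ p)) = {t0}, so the formula does not hold at t6.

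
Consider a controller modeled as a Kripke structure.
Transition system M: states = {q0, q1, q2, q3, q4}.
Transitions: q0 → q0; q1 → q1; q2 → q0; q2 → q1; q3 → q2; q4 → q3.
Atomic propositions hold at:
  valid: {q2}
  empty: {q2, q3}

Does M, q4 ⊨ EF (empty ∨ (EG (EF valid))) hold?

EF valid: least fixpoint, start Z0 = {q2}, add states with some successor in Z. Z1 = {q2, q3}; Z2 = {q2, q3, q4}; fixed.
Sat(EF valid) = {q2, q3, q4}
EG (EF valid): greatest fixpoint, start Z0 = {q2, q3, q4}, keep only states in Sat with some successor in Z. Z1 = {q3, q4}; Z2 = {q4}; Z3 = ∅; fixed.
Sat(EG (EF valid)) = ∅
Sat(empty ∨ (EG (EF valid))) = {q2, q3}
EF (empty ∨ (EG (EF valid))): least fixpoint, start Z0 = {q2, q3}, add states with some successor in Z. Z1 = {q2, q3, q4}; fixed.
Sat(EF (empty ∨ (EG (EF valid)))) = {q2, q3, q4}
q4 ∈ Sat(EF (empty ∨ (EG (EF valid)))) = {q2, q3, q4}, so the formula holds at q4.

Yes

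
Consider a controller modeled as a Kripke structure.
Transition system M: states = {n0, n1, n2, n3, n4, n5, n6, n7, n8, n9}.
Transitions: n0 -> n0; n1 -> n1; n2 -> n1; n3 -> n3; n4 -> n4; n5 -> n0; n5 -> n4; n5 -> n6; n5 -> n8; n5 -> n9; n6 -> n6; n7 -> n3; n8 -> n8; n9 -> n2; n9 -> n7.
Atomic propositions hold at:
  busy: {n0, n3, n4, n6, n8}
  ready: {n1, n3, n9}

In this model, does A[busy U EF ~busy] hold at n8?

Sat(~busy) = {n1, n2, n5, n7, n9}
EF ~busy: least fixpoint, start Z0 = {n1, n2, n5, n7, n9}, add states with some successor in Z. Already a fixed point.
Sat(EF ~busy) = {n1, n2, n5, n7, n9}
A[busy U EF ~busy]: least fixpoint, start Z0 = Sat(EF ~busy) = {n1, n2, n5, n7, n9}, add states in Sat(busy) with every successor in Z. Already a fixed point.
Sat(A[busy U EF ~busy]) = {n1, n2, n5, n7, n9}
n8 ∉ Sat(A[busy U EF ~busy]) = {n1, n2, n5, n7, n9}, so the formula does not hold at n8.

No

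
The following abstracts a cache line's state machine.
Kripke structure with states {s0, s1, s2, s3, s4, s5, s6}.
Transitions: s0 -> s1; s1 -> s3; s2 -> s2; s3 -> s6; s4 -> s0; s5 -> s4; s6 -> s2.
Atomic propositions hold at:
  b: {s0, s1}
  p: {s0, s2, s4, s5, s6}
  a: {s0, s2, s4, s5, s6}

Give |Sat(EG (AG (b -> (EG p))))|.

3

EG p: greatest fixpoint, start Z0 = {s0, s2, s4, s5, s6}, keep only states in Sat with some successor in Z. Z1 = {s2, s4, s5, s6}; Z2 = {s2, s5, s6}; Z3 = {s2, s6}; fixed.
Sat(EG p) = {s2, s6}
Sat(b -> (EG p)) = {s2, s3, s4, s5, s6}
AG (b -> (EG p)): greatest fixpoint, start Z0 = {s2, s3, s4, s5, s6}, keep only states in Sat with every successor in Z. Z1 = {s2, s3, s5, s6}; Z2 = {s2, s3, s6}; fixed.
Sat(AG (b -> (EG p))) = {s2, s3, s6}
EG (AG (b -> (EG p))): greatest fixpoint, start Z0 = {s2, s3, s6}, keep only states in Sat with some successor in Z. Already a fixed point.
Sat(EG (AG (b -> (EG p)))) = {s2, s3, s6}
|Sat(EG (AG (b -> (EG p))))| = |{s2, s3, s6}| = 3.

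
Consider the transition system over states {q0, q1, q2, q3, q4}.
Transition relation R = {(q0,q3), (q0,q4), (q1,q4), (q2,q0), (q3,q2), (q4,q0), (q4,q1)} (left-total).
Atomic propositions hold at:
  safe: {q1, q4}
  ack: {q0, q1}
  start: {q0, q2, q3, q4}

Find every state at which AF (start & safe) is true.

{q1, q4}

Sat(start & safe) = {q4}
AF (start & safe): least fixpoint, start Z0 = {q4}, add states with every successor in Z. Z1 = {q1, q4}; fixed.
Sat(AF (start & safe)) = {q1, q4}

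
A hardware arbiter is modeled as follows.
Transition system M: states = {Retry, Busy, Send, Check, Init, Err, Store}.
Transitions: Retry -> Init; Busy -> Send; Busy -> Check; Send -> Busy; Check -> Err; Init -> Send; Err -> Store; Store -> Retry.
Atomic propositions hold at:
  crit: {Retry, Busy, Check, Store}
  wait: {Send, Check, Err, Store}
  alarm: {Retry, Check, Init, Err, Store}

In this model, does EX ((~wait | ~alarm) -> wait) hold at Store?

Sat(~wait) = {Retry, Busy, Init}
Sat(~alarm) = {Busy, Send}
Sat(~wait | ~alarm) = {Retry, Busy, Send, Init}
Sat((~wait | ~alarm) -> wait) = {Send, Check, Err, Store}
Sat(EX ((~wait | ~alarm) -> wait)) = {s : some successor in {Send, Check, Err, Store}} = {Busy, Check, Init, Err}
Store ∉ Sat(EX ((~wait | ~alarm) -> wait)) = {Busy, Check, Init, Err}, so the formula does not hold at Store.

No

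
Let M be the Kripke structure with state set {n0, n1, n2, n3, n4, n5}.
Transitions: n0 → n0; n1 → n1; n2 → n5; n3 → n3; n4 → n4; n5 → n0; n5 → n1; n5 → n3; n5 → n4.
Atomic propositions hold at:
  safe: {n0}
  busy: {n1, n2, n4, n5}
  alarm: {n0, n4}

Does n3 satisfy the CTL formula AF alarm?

No

AF alarm: least fixpoint, start Z0 = {n0, n4}, add states with every successor in Z. Already a fixed point.
Sat(AF alarm) = {n0, n4}
n3 ∉ Sat(AF alarm) = {n0, n4}, so the formula does not hold at n3.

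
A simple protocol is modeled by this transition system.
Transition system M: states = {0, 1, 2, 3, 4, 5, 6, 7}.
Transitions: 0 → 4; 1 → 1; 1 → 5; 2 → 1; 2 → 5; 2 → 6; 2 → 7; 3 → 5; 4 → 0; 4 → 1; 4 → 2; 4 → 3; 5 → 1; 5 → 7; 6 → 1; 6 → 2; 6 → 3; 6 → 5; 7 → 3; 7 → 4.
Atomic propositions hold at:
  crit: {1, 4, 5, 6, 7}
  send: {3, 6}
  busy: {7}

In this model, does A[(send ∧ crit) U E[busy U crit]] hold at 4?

Sat(send ∧ crit) = {6}
E[busy U crit]: least fixpoint, start Z0 = Sat(crit) = {1, 4, 5, 6, 7}, add states in Sat(busy) with some successor in Z. Already a fixed point.
Sat(E[busy U crit]) = {1, 4, 5, 6, 7}
A[(send ∧ crit) U E[busy U crit]]: least fixpoint, start Z0 = Sat(E[busy U crit]) = {1, 4, 5, 6, 7}, add states in Sat(send ∧ crit) with every successor in Z. Already a fixed point.
Sat(A[(send ∧ crit) U E[busy U crit]]) = {1, 4, 5, 6, 7}
4 ∈ Sat(A[(send ∧ crit) U E[busy U crit]]) = {1, 4, 5, 6, 7}, so the formula holds at 4.

Yes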